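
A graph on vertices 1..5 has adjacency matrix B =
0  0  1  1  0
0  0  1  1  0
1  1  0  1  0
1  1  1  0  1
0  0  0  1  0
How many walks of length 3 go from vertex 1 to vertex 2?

The number of length-3 walks from vertex 1 to vertex 2 is entry (1,2) of B³, where B is the adjacency matrix.
B² = [[2, 2, 1, 1, 1], [2, 2, 1, 1, 1], [1, 1, 3, 2, 1], [1, 1, 2, 4, 0], [1, 1, 1, 0, 1]]
B³ = [[2, 2, 5, 6, 1], [2, 2, 5, 6, 1], [5, 5, 4, 6, 2], [6, 6, 6, 4, 4], [1, 1, 2, 4, 0]]

2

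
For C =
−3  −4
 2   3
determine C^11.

C² = I (check: tr C = 0 and det C = −1), so C^11 = C since 11 is odd.

[[−3, −4], [2, 3]]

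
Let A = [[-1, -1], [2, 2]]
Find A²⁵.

A² = A (a projection; rank 1, trace 1), so A²⁵ = A.

[[-1, -1], [2, 2]]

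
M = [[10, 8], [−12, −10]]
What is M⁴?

tr M = 0 and det M = −4, so the characteristic polynomial is λ² − (0)λ + (−4) with roots −2 and 2.
Eigenvectors give P = [[2, 1], [−3, −1]] with P⁻¹ = [[−1, −1], [3, 2]], and M = P·diag(−2, 2)·P⁻¹.
Then M⁴ = P·diag(16, 16)·P⁻¹ = [[32, 16], [−48, −16]] · [[−1, −1], [3, 2]] = [[16, 0], [0, 16]].

[[16, 0], [0, 16]]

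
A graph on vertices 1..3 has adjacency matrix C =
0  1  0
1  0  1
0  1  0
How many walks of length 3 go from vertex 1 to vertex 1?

0

The number of length-3 walks from vertex 1 to vertex 1 is entry (1,1) of C³, where C is the adjacency matrix.
C² = [[1, 0, 1], [0, 2, 0], [1, 0, 1]]
C³ = [[0, 2, 0], [2, 0, 2], [0, 2, 0]]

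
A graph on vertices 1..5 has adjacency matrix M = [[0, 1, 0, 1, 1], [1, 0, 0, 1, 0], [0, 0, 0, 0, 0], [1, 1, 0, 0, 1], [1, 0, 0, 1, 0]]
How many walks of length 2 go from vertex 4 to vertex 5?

1

The number of length-2 walks from vertex 4 to vertex 5 is entry (4,5) of M^2, where M is the adjacency matrix.
M^2 = [[3, 1, 0, 2, 1], [1, 2, 0, 1, 2], [0, 0, 0, 0, 0], [2, 1, 0, 3, 1], [1, 2, 0, 1, 2]]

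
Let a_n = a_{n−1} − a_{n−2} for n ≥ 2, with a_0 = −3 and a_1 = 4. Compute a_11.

With companion matrix M = [[1, −1], [1, 0]], [a_n, a_{n−1}]ᵀ = M·[a_{n−1}, a_{n−2}]ᵀ, so [a_11, a_10]ᵀ = M¹⁰·[a_1, a_0]ᵀ.
M¹⁰ = [[−1, 1], [−1, 0]], giving [a_11, a_10]ᵀ = [[−7], [−4]].

−7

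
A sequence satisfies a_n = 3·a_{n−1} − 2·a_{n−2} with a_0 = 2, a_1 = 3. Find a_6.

With companion matrix T = [[3, −2], [1, 0]], [a_n, a_{n−1}]ᵀ = T·[a_{n−1}, a_{n−2}]ᵀ, so [a_6, a_5]ᵀ = T^5·[a_1, a_0]ᵀ.
T^5 = [[63, −62], [31, −30]], giving [a_6, a_5]ᵀ = [[65], [33]].

65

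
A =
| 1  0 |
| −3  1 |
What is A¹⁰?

[[1, 0], [−30, 1]]

A = I + N where N = [[0, 0], [−3, 0]] is strictly lower-triangular, so N² = 0.
(I + N)¹⁰ = I + 10·N = [[1, 0], [−30, 1]].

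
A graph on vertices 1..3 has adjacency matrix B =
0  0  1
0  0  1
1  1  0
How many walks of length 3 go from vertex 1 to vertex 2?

The number of length-3 walks from vertex 1 to vertex 2 is entry (1,2) of B³, where B is the adjacency matrix.
B² = [[1, 1, 0], [1, 1, 0], [0, 0, 2]]
B³ = [[0, 0, 2], [0, 0, 2], [2, 2, 0]]

0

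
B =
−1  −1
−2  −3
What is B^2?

[[3, 4], [8, 11]]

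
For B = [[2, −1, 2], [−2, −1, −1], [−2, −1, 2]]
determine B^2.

[[2, −3, 9], [0, 4, −5], [−6, 1, 1]]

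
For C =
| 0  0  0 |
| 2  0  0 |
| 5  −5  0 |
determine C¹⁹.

C is strictly triangular, hence nilpotent: C³ = 0, so C¹⁹ = 0.

[[0, 0, 0], [0, 0, 0], [0, 0, 0]]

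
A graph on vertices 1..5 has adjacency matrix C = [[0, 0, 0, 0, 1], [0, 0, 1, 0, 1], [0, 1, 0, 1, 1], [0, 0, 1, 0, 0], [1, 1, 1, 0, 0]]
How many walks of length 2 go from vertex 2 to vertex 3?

The number of length-2 walks from vertex 2 to vertex 3 is entry (2,3) of C^2, where C is the adjacency matrix.
C^2 = [[1, 1, 1, 0, 0], [1, 2, 1, 1, 1], [1, 1, 3, 0, 1], [0, 1, 0, 1, 1], [0, 1, 1, 1, 3]]

1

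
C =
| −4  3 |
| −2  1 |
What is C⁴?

[[46, −45], [30, −29]]

tr C = −3 and det C = 2, so the characteristic polynomial is λ² − (−3)λ + (2) with roots −2 and −1.
Eigenvectors give P = [[3, 1], [2, 1]] with P⁻¹ = [[1, −1], [−2, 3]], and C = P·diag(−2, −1)·P⁻¹.
Then C⁴ = P·diag(16, 1)·P⁻¹ = [[48, 1], [32, 1]] · [[1, −1], [−2, 3]] = [[46, −45], [30, −29]].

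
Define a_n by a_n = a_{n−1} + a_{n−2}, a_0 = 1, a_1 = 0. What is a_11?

55

With companion matrix T = [[1, 1], [1, 0]], [a_n, a_{n−1}]ᵀ = T·[a_{n−1}, a_{n−2}]ᵀ, so [a_11, a_10]ᵀ = T¹⁰·[a_1, a_0]ᵀ.
T¹⁰ = [[89, 55], [55, 34]], giving [a_11, a_10]ᵀ = [[55], [34]].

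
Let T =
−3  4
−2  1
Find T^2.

[[1, −8], [4, −7]]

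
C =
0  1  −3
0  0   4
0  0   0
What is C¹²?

C is strictly triangular, hence nilpotent: C³ = 0, so C¹² = 0.

[[0, 0, 0], [0, 0, 0], [0, 0, 0]]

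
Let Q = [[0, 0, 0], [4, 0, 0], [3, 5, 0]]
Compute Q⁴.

[[0, 0, 0], [0, 0, 0], [0, 0, 0]]

Q is strictly triangular, hence nilpotent: Q³ = 0, so Q⁴ = 0.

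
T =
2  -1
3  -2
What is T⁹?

[[2, -1], [3, -2]]

T² = I (check: tr T = 0 and det T = -1), so T⁹ = T since 9 is odd.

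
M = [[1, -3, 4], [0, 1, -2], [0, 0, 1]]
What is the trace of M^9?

M = I + N where N = [[0, -3, 4], [0, 0, -2], [0, 0, 0]] is strictly upper-triangular, so N^3 = 0.
(I + N)^9 = I + 9·N + 36·N^2 = [[1, -27, 252], [0, 1, -18], [0, 0, 1]].

3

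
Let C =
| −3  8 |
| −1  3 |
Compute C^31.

[[−3, 8], [−1, 3]]

C² = I (check: tr C = 0 and det C = −1), so C^31 = C since 31 is odd.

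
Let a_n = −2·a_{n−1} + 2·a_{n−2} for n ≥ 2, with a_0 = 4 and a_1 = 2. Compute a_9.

−2272

With companion matrix M = [[−2, 2], [1, 0]], [a_n, a_{n−1}]ᵀ = M·[a_{n−1}, a_{n−2}]ᵀ, so [a_9, a_8]ᵀ = M^8·[a_1, a_0]ᵀ.
M^8 = [[2448, −1792], [−896, 656]], giving [a_9, a_8]ᵀ = [[−2272], [832]].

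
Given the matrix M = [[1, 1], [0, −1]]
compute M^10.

M² = I (check: tr M = 0 and det M = −1), so M^10 = I since 10 is even.

[[1, 0], [0, 1]]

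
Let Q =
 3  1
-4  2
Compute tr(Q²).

5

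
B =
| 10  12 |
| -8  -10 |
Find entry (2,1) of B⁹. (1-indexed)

tr B = 0 and det B = -4, so the characteristic polynomial is λ² − (0)λ + (-4) with roots -2 and 2.
Eigenvectors give P = [[-1, -3], [1, 2]] with P⁻¹ = [[2, 3], [-1, -1]], and B = P·diag(-2, 2)·P⁻¹.
Then B⁹ = P·diag(-512, 512)·P⁻¹ = [[512, -1536], [-512, 1024]] · [[2, 3], [-1, -1]] = [[2560, 3072], [-2048, -2560]].

-2048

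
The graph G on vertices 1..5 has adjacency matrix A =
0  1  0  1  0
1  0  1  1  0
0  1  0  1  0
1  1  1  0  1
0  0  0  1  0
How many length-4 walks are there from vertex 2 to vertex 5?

6

The number of length-4 walks from vertex 2 to vertex 5 is entry (2,5) of A⁴, where A is the adjacency matrix.
A² = [[2, 1, 2, 1, 1], [1, 3, 1, 2, 1], [2, 1, 2, 1, 1], [1, 2, 1, 4, 0], [1, 1, 1, 0, 1]]
A³ = [[2, 5, 2, 6, 1], [5, 4, 5, 6, 2], [2, 5, 2, 6, 1], [6, 6, 6, 4, 4], [1, 2, 1, 4, 0]]
A⁴ = [[11, 10, 11, 10, 6], [10, 16, 10, 16, 6], [11, 10, 11, 10, 6], [10, 16, 10, 22, 4], [6, 6, 6, 4, 4]]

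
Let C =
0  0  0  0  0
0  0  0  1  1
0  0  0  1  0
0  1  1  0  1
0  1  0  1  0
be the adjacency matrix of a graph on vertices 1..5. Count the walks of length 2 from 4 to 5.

1

The number of length-2 walks from vertex 4 to vertex 5 is entry (4,5) of C², where C is the adjacency matrix.
C² = [[0, 0, 0, 0, 0], [0, 2, 1, 1, 1], [0, 1, 1, 0, 1], [0, 1, 0, 3, 1], [0, 1, 1, 1, 2]]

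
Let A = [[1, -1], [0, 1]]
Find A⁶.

A = I + N where N = [[0, -1], [0, 0]] is strictly upper-triangular, so N² = 0.
(I + N)⁶ = I + 6·N = [[1, -6], [0, 1]].

[[1, -6], [0, 1]]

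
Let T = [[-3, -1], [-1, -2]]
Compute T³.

T² = [[10, 5], [5, 5]]
T³ = [[-35, -20], [-20, -15]]

[[-35, -20], [-20, -15]]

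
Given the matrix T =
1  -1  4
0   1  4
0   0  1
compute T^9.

T = I + N where N = [[0, -1, 4], [0, 0, 4], [0, 0, 0]] is strictly upper-triangular, so N^3 = 0.
(I + N)^9 = I + 9·N + 36·N^2 = [[1, -9, -108], [0, 1, 36], [0, 0, 1]].

[[1, -9, -108], [0, 1, 36], [0, 0, 1]]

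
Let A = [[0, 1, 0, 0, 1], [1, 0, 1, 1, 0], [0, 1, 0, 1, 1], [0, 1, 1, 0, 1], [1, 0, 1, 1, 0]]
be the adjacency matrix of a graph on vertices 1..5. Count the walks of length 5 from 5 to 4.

The number of length-5 walks from vertex 5 to vertex 4 is entry (5,4) of A⁵, where A is the adjacency matrix.
A² = [[2, 0, 2, 2, 0], [0, 3, 1, 1, 3], [2, 1, 3, 2, 1], [2, 1, 2, 3, 1], [0, 3, 1, 1, 3]]
A³ = [[0, 6, 2, 2, 6], [6, 2, 7, 7, 2], [2, 7, 4, 5, 7], [2, 7, 5, 4, 7], [6, 2, 7, 7, 2]]
A⁴ = [[12, 4, 14, 14, 4], [4, 20, 11, 11, 20], [14, 11, 19, 18, 11], [14, 11, 18, 19, 11], [4, 20, 11, 11, 20]]
A⁵ = [[8, 40, 22, 22, 40], [40, 26, 51, 51, 26], [22, 51, 40, 41, 51], [22, 51, 41, 40, 51], [40, 26, 51, 51, 26]]

51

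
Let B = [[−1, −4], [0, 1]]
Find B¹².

B² = I (check: tr B = 0 and det B = −1), so B¹² = I since 12 is even.

[[1, 0], [0, 1]]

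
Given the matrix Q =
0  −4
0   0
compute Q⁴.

[[0, 0], [0, 0]]

Q is strictly triangular, hence nilpotent: Q² = 0, so Q⁴ = 0.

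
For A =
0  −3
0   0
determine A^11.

A is strictly triangular, hence nilpotent: A^2 = 0, so A^11 = 0.

[[0, 0], [0, 0]]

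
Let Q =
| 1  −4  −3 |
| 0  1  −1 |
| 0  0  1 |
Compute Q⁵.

Q = I + N where N = [[0, −4, −3], [0, 0, −1], [0, 0, 0]] is strictly upper-triangular, so N³ = 0.
(I + N)⁵ = I + 5·N + 10·N² = [[1, −20, 25], [0, 1, −5], [0, 0, 1]].

[[1, −20, 25], [0, 1, −5], [0, 0, 1]]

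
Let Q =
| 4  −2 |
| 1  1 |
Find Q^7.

[[4246, −4118], [2059, −1931]]

tr Q = 5 and det Q = 6, so the characteristic polynomial is λ² − (5)λ + (6) with roots 3 and 2.
Eigenvectors give P = [[2, −1], [1, −1]] with P⁻¹ = [[1, −1], [1, −2]], and Q = P·diag(3, 2)·P⁻¹.
Then Q^7 = P·diag(2187, 128)·P⁻¹ = [[4374, −128], [2187, −128]] · [[1, −1], [1, −2]] = [[4246, −4118], [2059, −1931]].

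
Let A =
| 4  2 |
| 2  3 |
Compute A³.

A² = [[20, 14], [14, 13]]
A³ = [[108, 82], [82, 67]]

[[108, 82], [82, 67]]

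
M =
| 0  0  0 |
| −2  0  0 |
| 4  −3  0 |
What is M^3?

M is strictly triangular, hence nilpotent: M^3 = 0, so M^3 = 0.

[[0, 0, 0], [0, 0, 0], [0, 0, 0]]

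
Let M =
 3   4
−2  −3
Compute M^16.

M² = I (check: tr M = 0 and det M = −1), so M^16 = I since 16 is even.

[[1, 0], [0, 1]]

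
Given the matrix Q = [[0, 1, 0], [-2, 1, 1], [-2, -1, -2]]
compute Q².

[[-2, 1, 1], [-4, -2, -1], [6, -1, 3]]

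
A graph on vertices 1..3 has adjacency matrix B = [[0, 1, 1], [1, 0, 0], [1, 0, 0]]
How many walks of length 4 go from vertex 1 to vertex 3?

0

The number of length-4 walks from vertex 1 to vertex 3 is entry (1,3) of B^4, where B is the adjacency matrix.
B^2 = [[2, 0, 0], [0, 1, 1], [0, 1, 1]]
B^3 = [[0, 2, 2], [2, 0, 0], [2, 0, 0]]
B^4 = [[4, 0, 0], [0, 2, 2], [0, 2, 2]]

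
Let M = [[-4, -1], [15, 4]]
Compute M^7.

M² = I (check: tr M = 0 and det M = -1), so M^7 = M since 7 is odd.

[[-4, -1], [15, 4]]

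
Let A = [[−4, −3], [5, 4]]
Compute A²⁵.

A² = I (check: tr A = 0 and det A = −1), so A²⁵ = A since 25 is odd.

[[−4, −3], [5, 4]]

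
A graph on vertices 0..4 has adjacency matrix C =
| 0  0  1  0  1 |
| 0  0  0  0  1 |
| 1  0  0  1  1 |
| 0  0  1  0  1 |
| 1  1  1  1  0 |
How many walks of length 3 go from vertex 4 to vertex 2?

6

The number of length-3 walks from vertex 4 to vertex 2 is entry (4,2) of C^3, where C is the adjacency matrix.
C^2 = [[2, 1, 1, 2, 1], [1, 1, 1, 1, 0], [1, 1, 3, 1, 2], [2, 1, 1, 2, 1], [1, 0, 2, 1, 4]]
C^3 = [[2, 1, 5, 2, 6], [1, 0, 2, 1, 4], [5, 2, 4, 5, 6], [2, 1, 5, 2, 6], [6, 4, 6, 6, 4]]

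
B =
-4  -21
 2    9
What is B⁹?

[[-114514, -402591], [38342, 134709]]

tr B = 5 and det B = 6, so the characteristic polynomial is λ² − (5)λ + (6) with roots 3 and 2.
Eigenvectors give P = [[-3, 7], [1, -2]] with P⁻¹ = [[2, 7], [1, 3]], and B = P·diag(3, 2)·P⁻¹.
Then B⁹ = P·diag(19683, 512)·P⁻¹ = [[-59049, 3584], [19683, -1024]] · [[2, 7], [1, 3]] = [[-114514, -402591], [38342, 134709]].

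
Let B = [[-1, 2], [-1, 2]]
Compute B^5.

B² = B (a projection; rank 1, trace 1), so B^5 = B.

[[-1, 2], [-1, 2]]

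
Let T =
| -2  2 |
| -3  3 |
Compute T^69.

T² = T (a projection; rank 1, trace 1), so T^69 = T.

[[-2, 2], [-3, 3]]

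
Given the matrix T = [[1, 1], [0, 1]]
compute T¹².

T = I + N where N = [[0, 1], [0, 0]] is strictly upper-triangular, so N² = 0.
(I + N)¹² = I + 12·N = [[1, 12], [0, 1]].

[[1, 12], [0, 1]]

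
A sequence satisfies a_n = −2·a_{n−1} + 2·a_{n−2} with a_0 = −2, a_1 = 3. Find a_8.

−4000

With companion matrix Q = [[−2, 2], [1, 0]], [a_n, a_{n−1}]ᵀ = Q·[a_{n−1}, a_{n−2}]ᵀ, so [a_8, a_7]ᵀ = Q⁷·[a_1, a_0]ᵀ.
Q⁷ = [[−896, 656], [328, −240]], giving [a_8, a_7]ᵀ = [[−4000], [1464]].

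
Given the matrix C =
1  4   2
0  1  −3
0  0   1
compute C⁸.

[[1, 32, −320], [0, 1, −24], [0, 0, 1]]

C = I + N where N = [[0, 4, 2], [0, 0, −3], [0, 0, 0]] is strictly upper-triangular, so N³ = 0.
(I + N)⁸ = I + 8·N + 28·N² = [[1, 32, −320], [0, 1, −24], [0, 0, 1]].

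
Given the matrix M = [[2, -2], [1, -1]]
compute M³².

[[2, -2], [1, -1]]

M² = M (a projection; rank 1, trace 1), so M³² = M.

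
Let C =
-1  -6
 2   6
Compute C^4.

tr C = 5 and det C = 6, so the characteristic polynomial is λ² − (5)λ + (6) with roots 2 and 3.
Eigenvectors give P = [[-2, 3], [1, -2]] with P⁻¹ = [[-2, -3], [-1, -2]], and C = P·diag(2, 3)·P⁻¹.
Then C^4 = P·diag(16, 81)·P⁻¹ = [[-32, 243], [16, -162]] · [[-2, -3], [-1, -2]] = [[-179, -390], [130, 276]].

[[-179, -390], [130, 276]]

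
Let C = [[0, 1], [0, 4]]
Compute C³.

C² = [[0, 4], [0, 16]]
C³ = [[0, 16], [0, 64]]

[[0, 16], [0, 64]]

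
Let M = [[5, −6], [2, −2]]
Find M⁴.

tr M = 3 and det M = 2, so the characteristic polynomial is λ² − (3)λ + (2) with roots 1 and 2.
Eigenvectors give P = [[−3, 2], [−2, 1]] with P⁻¹ = [[1, −2], [2, −3]], and M = P·diag(1, 2)·P⁻¹.
Then M⁴ = P·diag(1, 16)·P⁻¹ = [[−3, 32], [−2, 16]] · [[1, −2], [2, −3]] = [[61, −90], [30, −44]].

[[61, −90], [30, −44]]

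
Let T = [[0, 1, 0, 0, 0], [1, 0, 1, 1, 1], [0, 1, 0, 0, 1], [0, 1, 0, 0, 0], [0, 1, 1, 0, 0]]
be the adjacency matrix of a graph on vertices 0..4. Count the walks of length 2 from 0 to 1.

0

The number of length-2 walks from vertex 0 to vertex 1 is entry (0,1) of T^2, where T is the adjacency matrix.
T^2 = [[1, 0, 1, 1, 1], [0, 4, 1, 0, 1], [1, 1, 2, 1, 1], [1, 0, 1, 1, 1], [1, 1, 1, 1, 2]]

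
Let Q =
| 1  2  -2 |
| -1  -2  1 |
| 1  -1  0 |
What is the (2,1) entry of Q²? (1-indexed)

2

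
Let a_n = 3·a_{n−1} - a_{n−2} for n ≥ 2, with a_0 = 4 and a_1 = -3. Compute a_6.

With companion matrix B = [[3, -1], [1, 0]], [a_n, a_{n−1}]ᵀ = B·[a_{n−1}, a_{n−2}]ᵀ, so [a_6, a_5]ᵀ = B⁵·[a_1, a_0]ᵀ.
B⁵ = [[144, -55], [55, -21]], giving [a_6, a_5]ᵀ = [[-652], [-249]].

-652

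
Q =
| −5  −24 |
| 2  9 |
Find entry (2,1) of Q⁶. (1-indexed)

tr Q = 4 and det Q = 3, so the characteristic polynomial is λ² − (4)λ + (3) with roots 1 and 3.
Eigenvectors give P = [[4, −3], [−1, 1]] with P⁻¹ = [[1, 3], [1, 4]], and Q = P·diag(1, 3)·P⁻¹.
Then Q⁶ = P·diag(1, 729)·P⁻¹ = [[4, −2187], [−1, 729]] · [[1, 3], [1, 4]] = [[−2183, −8736], [728, 2913]].

728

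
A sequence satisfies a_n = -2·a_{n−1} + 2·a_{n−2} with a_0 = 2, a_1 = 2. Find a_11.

With companion matrix A = [[-2, 2], [1, 0]], [a_n, a_{n−1}]ᵀ = A·[a_{n−1}, a_{n−2}]ᵀ, so [a_11, a_10]ᵀ = A¹⁰·[a_1, a_0]ᵀ.
A¹⁰ = [[18272, -13376], [-6688, 4896]], giving [a_11, a_10]ᵀ = [[9792], [-3584]].

9792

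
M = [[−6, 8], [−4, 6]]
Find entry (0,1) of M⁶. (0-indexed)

tr M = 0 and det M = −4, so the characteristic polynomial is λ² − (0)λ + (−4) with roots 2 and −2.
Eigenvectors give P = [[1, 2], [1, 1]] with P⁻¹ = [[−1, 2], [1, −1]], and M = P·diag(2, −2)·P⁻¹.
Then M⁶ = P·diag(64, 64)·P⁻¹ = [[64, 128], [64, 64]] · [[−1, 2], [1, −1]] = [[64, 0], [0, 64]].

0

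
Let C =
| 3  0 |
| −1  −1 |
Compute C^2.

[[9, 0], [−2, 1]]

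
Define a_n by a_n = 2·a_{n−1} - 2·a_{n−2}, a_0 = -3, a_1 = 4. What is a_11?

With companion matrix Q = [[2, -2], [1, 0]], [a_n, a_{n−1}]ᵀ = Q·[a_{n−1}, a_{n−2}]ᵀ, so [a_11, a_10]ᵀ = Q^10·[a_1, a_0]ᵀ.
Q^10 = [[32, -64], [32, -32]], giving [a_11, a_10]ᵀ = [[320], [224]].

320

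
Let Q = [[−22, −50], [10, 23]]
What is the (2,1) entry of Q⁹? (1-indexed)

tr Q = 1 and det Q = −6, so the characteristic polynomial is λ² − (1)λ + (−6) with roots 3 and −2.
Eigenvectors give P = [[−2, 5], [1, −2]] with P⁻¹ = [[2, 5], [1, 2]], and Q = P·diag(3, −2)·P⁻¹.
Then Q⁹ = P·diag(19683, −512)·P⁻¹ = [[−39366, −2560], [19683, 1024]] · [[2, 5], [1, 2]] = [[−81292, −201950], [40390, 100463]].

40390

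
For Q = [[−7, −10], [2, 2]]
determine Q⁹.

tr Q = −5 and det Q = 6, so the characteristic polynomial is λ² − (−5)λ + (6) with roots −3 and −2.
Eigenvectors give P = [[−5, −2], [2, 1]] with P⁻¹ = [[−1, −2], [2, 5]], and Q = P·diag(−3, −2)·P⁻¹.
Then Q⁹ = P·diag(−19683, −512)·P⁻¹ = [[98415, 1024], [−39366, −512]] · [[−1, −2], [2, 5]] = [[−96367, −191710], [38342, 76172]].

[[−96367, −191710], [38342, 76172]]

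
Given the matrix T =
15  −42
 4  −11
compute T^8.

[[45921, −137760], [13120, −39359]]

tr T = 4 and det T = 3, so the characteristic polynomial is λ² − (4)λ + (3) with roots 1 and 3.
Eigenvectors give P = [[3, 7], [1, 2]] with P⁻¹ = [[−2, 7], [1, −3]], and T = P·diag(1, 3)·P⁻¹.
Then T^8 = P·diag(1, 6561)·P⁻¹ = [[3, 45927], [1, 13122]] · [[−2, 7], [1, −3]] = [[45921, −137760], [13120, −39359]].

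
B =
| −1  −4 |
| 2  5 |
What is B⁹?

[[−19681, −39364], [19682, 39365]]

tr B = 4 and det B = 3, so the characteristic polynomial is λ² − (4)λ + (3) with roots 3 and 1.
Eigenvectors give P = [[1, −2], [−1, 1]] with P⁻¹ = [[−1, −2], [−1, −1]], and B = P·diag(3, 1)·P⁻¹.
Then B⁹ = P·diag(19683, 1)·P⁻¹ = [[19683, −2], [−19683, 1]] · [[−1, −2], [−1, −1]] = [[−19681, −39364], [19682, 39365]].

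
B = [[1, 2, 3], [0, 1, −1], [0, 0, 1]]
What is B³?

[[1, 6, 3], [0, 1, −3], [0, 0, 1]]

B = I + N where N = [[0, 2, 3], [0, 0, −1], [0, 0, 0]] is strictly upper-triangular, so N³ = 0.
(I + N)³ = I + 3·N + 3·N² = [[1, 6, 3], [0, 1, −3], [0, 0, 1]].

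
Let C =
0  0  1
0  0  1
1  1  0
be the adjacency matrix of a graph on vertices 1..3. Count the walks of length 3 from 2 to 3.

The number of length-3 walks from vertex 2 to vertex 3 is entry (2,3) of C³, where C is the adjacency matrix.
C² = [[1, 1, 0], [1, 1, 0], [0, 0, 2]]
C³ = [[0, 0, 2], [0, 0, 2], [2, 2, 0]]

2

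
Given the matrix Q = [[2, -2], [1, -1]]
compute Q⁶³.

Q² = Q (a projection; rank 1, trace 1), so Q⁶³ = Q.

[[2, -2], [1, -1]]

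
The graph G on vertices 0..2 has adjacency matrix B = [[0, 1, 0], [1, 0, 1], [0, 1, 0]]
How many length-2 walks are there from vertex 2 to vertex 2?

The number of length-2 walks from vertex 2 to vertex 2 is entry (2,2) of B^2, where B is the adjacency matrix.
B^2 = [[1, 0, 1], [0, 2, 0], [1, 0, 1]]

1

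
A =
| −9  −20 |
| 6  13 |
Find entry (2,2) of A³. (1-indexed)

tr A = 4 and det A = 3, so the characteristic polynomial is λ² − (4)λ + (3) with roots 3 and 1.
Eigenvectors give P = [[−5, −2], [3, 1]] with P⁻¹ = [[1, 2], [−3, −5]], and A = P·diag(3, 1)·P⁻¹.
Then A³ = P·diag(27, 1)·P⁻¹ = [[−135, −2], [81, 1]] · [[1, 2], [−3, −5]] = [[−129, −260], [78, 157]].

157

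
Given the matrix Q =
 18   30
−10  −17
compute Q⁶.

tr Q = 1 and det Q = −6, so the characteristic polynomial is λ² − (1)λ + (−6) with roots 3 and −2.
Eigenvectors give P = [[−2, −3], [1, 2]] with P⁻¹ = [[−2, −3], [1, 2]], and Q = P·diag(3, −2)·P⁻¹.
Then Q⁶ = P·diag(729, 64)·P⁻¹ = [[−1458, −192], [729, 128]] · [[−2, −3], [1, 2]] = [[2724, 3990], [−1330, −1931]].

[[2724, 3990], [−1330, −1931]]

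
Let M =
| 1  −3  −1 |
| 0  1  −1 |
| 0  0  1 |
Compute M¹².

M = I + N where N = [[0, −3, −1], [0, 0, −1], [0, 0, 0]] is strictly upper-triangular, so N³ = 0.
(I + N)¹² = I + 12·N + 66·N² = [[1, −36, 186], [0, 1, −12], [0, 0, 1]].

[[1, −36, 186], [0, 1, −12], [0, 0, 1]]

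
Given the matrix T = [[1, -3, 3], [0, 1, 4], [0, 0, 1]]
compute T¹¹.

T = I + N where N = [[0, -3, 3], [0, 0, 4], [0, 0, 0]] is strictly upper-triangular, so N³ = 0.
(I + N)¹¹ = I + 11·N + 55·N² = [[1, -33, -627], [0, 1, 44], [0, 0, 1]].

[[1, -33, -627], [0, 1, 44], [0, 0, 1]]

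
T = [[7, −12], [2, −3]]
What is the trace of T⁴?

82

tr T = 4 and det T = 3, so the characteristic polynomial is λ² − (4)λ + (3) with roots 3 and 1.
Eigenvectors give P = [[−3, −2], [−1, −1]] with P⁻¹ = [[−1, 2], [1, −3]], and T = P·diag(3, 1)·P⁻¹.
Then T⁴ = P·diag(81, 1)·P⁻¹ = [[−243, −2], [−81, −1]] · [[−1, 2], [1, −3]] = [[241, −480], [80, −159]].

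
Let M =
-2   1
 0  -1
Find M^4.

[[16, -15], [0, 1]]

M^2 = [[4, -3], [0, 1]]
M^3 = [[-8, 7], [0, -1]]
M^4 = [[16, -15], [0, 1]]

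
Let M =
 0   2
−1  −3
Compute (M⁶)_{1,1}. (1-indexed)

−62

tr M = −3 and det M = 2, so the characteristic polynomial is λ² − (−3)λ + (2) with roots −1 and −2.
Eigenvectors give P = [[2, −1], [−1, 1]] with P⁻¹ = [[1, 1], [1, 2]], and M = P·diag(−1, −2)·P⁻¹.
Then M⁶ = P·diag(1, 64)·P⁻¹ = [[2, −64], [−1, 64]] · [[1, 1], [1, 2]] = [[−62, −126], [63, 127]].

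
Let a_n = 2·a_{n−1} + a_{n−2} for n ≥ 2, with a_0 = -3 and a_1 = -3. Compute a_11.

With companion matrix M = [[2, 1], [1, 0]], [a_n, a_{n−1}]ᵀ = M·[a_{n−1}, a_{n−2}]ᵀ, so [a_11, a_10]ᵀ = M¹⁰·[a_1, a_0]ᵀ.
M¹⁰ = [[5741, 2378], [2378, 985]], giving [a_11, a_10]ᵀ = [[-24357], [-10089]].

-24357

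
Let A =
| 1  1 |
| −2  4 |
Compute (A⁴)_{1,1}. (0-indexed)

tr A = 5 and det A = 6, so the characteristic polynomial is λ² − (5)λ + (6) with roots 2 and 3.
Eigenvectors give P = [[−1, −1], [−1, −2]] with P⁻¹ = [[−2, 1], [1, −1]], and A = P·diag(2, 3)·P⁻¹.
Then A⁴ = P·diag(16, 81)·P⁻¹ = [[−16, −81], [−16, −162]] · [[−2, 1], [1, −1]] = [[−49, 65], [−130, 146]].

146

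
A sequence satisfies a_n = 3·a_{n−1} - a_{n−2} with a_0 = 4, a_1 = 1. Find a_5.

With companion matrix M = [[3, -1], [1, 0]], [a_n, a_{n−1}]ᵀ = M·[a_{n−1}, a_{n−2}]ᵀ, so [a_5, a_4]ᵀ = M⁴·[a_1, a_0]ᵀ.
M⁴ = [[55, -21], [21, -8]], giving [a_5, a_4]ᵀ = [[-29], [-11]].

-29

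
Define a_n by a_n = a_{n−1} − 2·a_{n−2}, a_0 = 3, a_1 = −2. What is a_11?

With companion matrix T = [[1, −2], [1, 0]], [a_n, a_{n−1}]ᵀ = T·[a_{n−1}, a_{n−2}]ᵀ, so [a_11, a_10]ᵀ = T¹⁰·[a_1, a_0]ᵀ.
T¹⁰ = [[23, 22], [−11, 34]], giving [a_11, a_10]ᵀ = [[20], [124]].

20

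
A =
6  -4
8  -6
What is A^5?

tr A = 0 and det A = -4, so the characteristic polynomial is λ² − (0)λ + (-4) with roots -2 and 2.
Eigenvectors give P = [[1, 1], [2, 1]] with P⁻¹ = [[-1, 1], [2, -1]], and A = P·diag(-2, 2)·P⁻¹.
Then A^5 = P·diag(-32, 32)·P⁻¹ = [[-32, 32], [-64, 32]] · [[-1, 1], [2, -1]] = [[96, -64], [128, -96]].

[[96, -64], [128, -96]]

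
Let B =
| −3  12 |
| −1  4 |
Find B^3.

[[−3, 12], [−1, 4]]

B² = B (a projection; rank 1, trace 1), so B^3 = B.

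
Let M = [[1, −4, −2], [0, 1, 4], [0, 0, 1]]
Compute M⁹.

[[1, −36, −594], [0, 1, 36], [0, 0, 1]]

M = I + N where N = [[0, −4, −2], [0, 0, 4], [0, 0, 0]] is strictly upper-triangular, so N³ = 0.
(I + N)⁹ = I + 9·N + 36·N² = [[1, −36, −594], [0, 1, 36], [0, 0, 1]].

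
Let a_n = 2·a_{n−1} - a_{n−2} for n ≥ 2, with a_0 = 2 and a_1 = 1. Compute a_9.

-7

With companion matrix M = [[2, -1], [1, 0]], [a_n, a_{n−1}]ᵀ = M·[a_{n−1}, a_{n−2}]ᵀ, so [a_9, a_8]ᵀ = M⁸·[a_1, a_0]ᵀ.
M⁸ = [[9, -8], [8, -7]], giving [a_9, a_8]ᵀ = [[-7], [-6]].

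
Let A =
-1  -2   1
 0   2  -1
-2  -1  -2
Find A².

[[-1, -3, -1], [2, 5, 0], [6, 4, 3]]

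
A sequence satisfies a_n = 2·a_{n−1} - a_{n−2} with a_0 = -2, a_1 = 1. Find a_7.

19

With companion matrix B = [[2, -1], [1, 0]], [a_n, a_{n−1}]ᵀ = B·[a_{n−1}, a_{n−2}]ᵀ, so [a_7, a_6]ᵀ = B⁶·[a_1, a_0]ᵀ.
B⁶ = [[7, -6], [6, -5]], giving [a_7, a_6]ᵀ = [[19], [16]].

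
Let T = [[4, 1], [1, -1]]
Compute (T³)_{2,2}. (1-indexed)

T² = [[17, 3], [3, 2]]
T³ = [[71, 14], [14, 1]]

1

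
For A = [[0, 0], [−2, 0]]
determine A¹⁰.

A is strictly triangular, hence nilpotent: A² = 0, so A¹⁰ = 0.

[[0, 0], [0, 0]]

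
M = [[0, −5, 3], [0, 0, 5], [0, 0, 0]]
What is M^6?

[[0, 0, 0], [0, 0, 0], [0, 0, 0]]

M is strictly triangular, hence nilpotent: M^3 = 0, so M^6 = 0.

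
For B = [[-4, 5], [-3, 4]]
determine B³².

[[1, 0], [0, 1]]

B² = I (check: tr B = 0 and det B = -1), so B³² = I since 32 is even.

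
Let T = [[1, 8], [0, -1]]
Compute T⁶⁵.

T² = I (check: tr T = 0 and det T = -1), so T⁶⁵ = T since 65 is odd.

[[1, 8], [0, -1]]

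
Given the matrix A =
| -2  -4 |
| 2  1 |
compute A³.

A² = [[-4, 4], [-2, -7]]
A³ = [[16, 20], [-10, 1]]

[[16, 20], [-10, 1]]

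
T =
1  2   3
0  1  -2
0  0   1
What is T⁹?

[[1, 18, -117], [0, 1, -18], [0, 0, 1]]

T = I + N where N = [[0, 2, 3], [0, 0, -2], [0, 0, 0]] is strictly upper-triangular, so N³ = 0.
(I + N)⁹ = I + 9·N + 36·N² = [[1, 18, -117], [0, 1, -18], [0, 0, 1]].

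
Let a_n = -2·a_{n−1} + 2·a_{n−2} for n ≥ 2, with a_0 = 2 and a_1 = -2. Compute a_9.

With companion matrix M = [[-2, 2], [1, 0]], [a_n, a_{n−1}]ᵀ = M·[a_{n−1}, a_{n−2}]ᵀ, so [a_9, a_8]ᵀ = M^8·[a_1, a_0]ᵀ.
M^8 = [[2448, -1792], [-896, 656]], giving [a_9, a_8]ᵀ = [[-8480], [3104]].

-8480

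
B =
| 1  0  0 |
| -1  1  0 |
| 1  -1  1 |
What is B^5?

[[1, 0, 0], [-5, 1, 0], [15, -5, 1]]

B = I + N where N = [[0, 0, 0], [-1, 0, 0], [1, -1, 0]] is strictly lower-triangular, so N^3 = 0.
(I + N)^5 = I + 5·N + 10·N^2 = [[1, 0, 0], [-5, 1, 0], [15, -5, 1]].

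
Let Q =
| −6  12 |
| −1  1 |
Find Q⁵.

[[−876, 2532], [−211, 601]]

tr Q = −5 and det Q = 6, so the characteristic polynomial is λ² − (−5)λ + (6) with roots −3 and −2.
Eigenvectors give P = [[4, 3], [1, 1]] with P⁻¹ = [[1, −3], [−1, 4]], and Q = P·diag(−3, −2)·P⁻¹.
Then Q⁵ = P·diag(−243, −32)·P⁻¹ = [[−972, −96], [−243, −32]] · [[1, −3], [−1, 4]] = [[−876, 2532], [−211, 601]].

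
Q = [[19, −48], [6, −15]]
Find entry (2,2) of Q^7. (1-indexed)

tr Q = 4 and det Q = 3, so the characteristic polynomial is λ² − (4)λ + (3) with roots 1 and 3.
Eigenvectors give P = [[−8, 3], [−3, 1]] with P⁻¹ = [[1, −3], [3, −8]], and Q = P·diag(1, 3)·P⁻¹.
Then Q^7 = P·diag(1, 2187)·P⁻¹ = [[−8, 6561], [−3, 2187]] · [[1, −3], [3, −8]] = [[19675, −52464], [6558, −17487]].

−17487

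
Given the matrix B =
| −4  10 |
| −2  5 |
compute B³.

B² = B (a projection; rank 1, trace 1), so B³ = B.

[[−4, 10], [−2, 5]]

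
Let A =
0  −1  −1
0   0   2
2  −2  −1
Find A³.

[[−2, 4, 7], [−4, 0, −10], [−10, 12, 7]]

A² = [[−2, 2, −1], [4, −4, −2], [−2, 0, −5]]
A³ = [[−2, 4, 7], [−4, 0, −10], [−10, 12, 7]]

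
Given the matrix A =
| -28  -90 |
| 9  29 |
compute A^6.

tr A = 1 and det A = -2, so the characteristic polynomial is λ² − (1)λ + (-2) with roots -1 and 2.
Eigenvectors give P = [[10, 3], [-3, -1]] with P⁻¹ = [[1, 3], [-3, -10]], and A = P·diag(-1, 2)·P⁻¹.
Then A^6 = P·diag(1, 64)·P⁻¹ = [[10, 192], [-3, -64]] · [[1, 3], [-3, -10]] = [[-566, -1890], [189, 631]].

[[-566, -1890], [189, 631]]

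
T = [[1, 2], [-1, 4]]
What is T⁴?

tr T = 5 and det T = 6, so the characteristic polynomial is λ² − (5)λ + (6) with roots 2 and 3.
Eigenvectors give P = [[2, 1], [1, 1]] with P⁻¹ = [[1, -1], [-1, 2]], and T = P·diag(2, 3)·P⁻¹.
Then T⁴ = P·diag(16, 81)·P⁻¹ = [[32, 81], [16, 81]] · [[1, -1], [-1, 2]] = [[-49, 130], [-65, 146]].

[[-49, 130], [-65, 146]]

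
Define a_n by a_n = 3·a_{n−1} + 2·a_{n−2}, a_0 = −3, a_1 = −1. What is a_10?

With companion matrix A = [[3, 2], [1, 0]], [a_n, a_{n−1}]ᵀ = A·[a_{n−1}, a_{n−2}]ᵀ, so [a_10, a_9]ᵀ = A^9·[a_1, a_0]ᵀ.
A^9 = [[79647, 44726], [22363, 12558]], giving [a_10, a_9]ᵀ = [[−213825], [−60037]].

−213825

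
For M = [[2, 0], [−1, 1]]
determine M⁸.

tr M = 3 and det M = 2, so the characteristic polynomial is λ² − (3)λ + (2) with roots 2 and 1.
Eigenvectors give P = [[−1, 0], [1, 1]] with P⁻¹ = [[−1, 0], [1, 1]], and M = P·diag(2, 1)·P⁻¹.
Then M⁸ = P·diag(256, 1)·P⁻¹ = [[−256, 0], [256, 1]] · [[−1, 0], [1, 1]] = [[256, 0], [−255, 1]].

[[256, 0], [−255, 1]]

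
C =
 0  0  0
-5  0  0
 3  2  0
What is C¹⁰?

[[0, 0, 0], [0, 0, 0], [0, 0, 0]]

C is strictly triangular, hence nilpotent: C³ = 0, so C¹⁰ = 0.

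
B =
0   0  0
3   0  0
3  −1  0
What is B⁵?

B is strictly triangular, hence nilpotent: B³ = 0, so B⁵ = 0.

[[0, 0, 0], [0, 0, 0], [0, 0, 0]]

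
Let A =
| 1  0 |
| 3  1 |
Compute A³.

A = I + N where N = [[0, 0], [3, 0]] is strictly lower-triangular, so N² = 0.
(I + N)³ = I + 3·N = [[1, 0], [9, 1]].

[[1, 0], [9, 1]]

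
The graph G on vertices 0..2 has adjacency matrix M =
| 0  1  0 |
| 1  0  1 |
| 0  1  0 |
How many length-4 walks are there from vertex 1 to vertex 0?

0

The number of length-4 walks from vertex 1 to vertex 0 is entry (1,0) of M⁴, where M is the adjacency matrix.
M² = [[1, 0, 1], [0, 2, 0], [1, 0, 1]]
M³ = [[0, 2, 0], [2, 0, 2], [0, 2, 0]]
M⁴ = [[2, 0, 2], [0, 4, 0], [2, 0, 2]]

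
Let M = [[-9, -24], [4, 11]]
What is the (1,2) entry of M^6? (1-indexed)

-4368

tr M = 2 and det M = -3, so the characteristic polynomial is λ² − (2)λ + (-3) with roots -1 and 3.
Eigenvectors give P = [[-3, -2], [1, 1]] with P⁻¹ = [[-1, -2], [1, 3]], and M = P·diag(-1, 3)·P⁻¹.
Then M^6 = P·diag(1, 729)·P⁻¹ = [[-3, -1458], [1, 729]] · [[-1, -2], [1, 3]] = [[-1455, -4368], [728, 2185]].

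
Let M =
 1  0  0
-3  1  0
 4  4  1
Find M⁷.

M = I + N where N = [[0, 0, 0], [-3, 0, 0], [4, 4, 0]] is strictly lower-triangular, so N³ = 0.
(I + N)⁷ = I + 7·N + 21·N² = [[1, 0, 0], [-21, 1, 0], [-224, 28, 1]].

[[1, 0, 0], [-21, 1, 0], [-224, 28, 1]]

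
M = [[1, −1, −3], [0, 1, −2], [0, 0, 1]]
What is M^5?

[[1, −5, 5], [0, 1, −10], [0, 0, 1]]

M = I + N where N = [[0, −1, −3], [0, 0, −2], [0, 0, 0]] is strictly upper-triangular, so N^3 = 0.
(I + N)^5 = I + 5·N + 10·N^2 = [[1, −5, 5], [0, 1, −10], [0, 0, 1]].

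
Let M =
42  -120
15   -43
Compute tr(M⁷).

tr M = -1 and det M = -6, so the characteristic polynomial is λ² − (-1)λ + (-6) with roots 2 and -3.
Eigenvectors give P = [[-3, 8], [-1, 3]] with P⁻¹ = [[-3, 8], [-1, 3]], and M = P·diag(2, -3)·P⁻¹.
Then M⁷ = P·diag(128, -2187)·P⁻¹ = [[-384, -17496], [-128, -6561]] · [[-3, 8], [-1, 3]] = [[18648, -55560], [6945, -20707]].

-2059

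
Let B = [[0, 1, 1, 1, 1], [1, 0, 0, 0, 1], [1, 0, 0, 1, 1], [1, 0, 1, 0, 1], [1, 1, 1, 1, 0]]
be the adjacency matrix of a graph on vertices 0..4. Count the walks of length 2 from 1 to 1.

2

The number of length-2 walks from vertex 1 to vertex 1 is entry (1,1) of B², where B is the adjacency matrix.
B² = [[4, 1, 2, 2, 3], [1, 2, 2, 2, 1], [2, 2, 3, 2, 2], [2, 2, 2, 3, 2], [3, 1, 2, 2, 4]]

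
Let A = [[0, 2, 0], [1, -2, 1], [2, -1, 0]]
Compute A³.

A² = [[2, -4, 2], [0, 5, -2], [-1, 6, -1]]
A³ = [[0, 10, -4], [1, -8, 5], [4, -13, 6]]

[[0, 10, -4], [1, -8, 5], [4, -13, 6]]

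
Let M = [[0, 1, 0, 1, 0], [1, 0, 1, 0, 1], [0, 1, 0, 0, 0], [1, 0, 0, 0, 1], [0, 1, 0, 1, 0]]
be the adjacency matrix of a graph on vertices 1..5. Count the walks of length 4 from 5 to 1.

The number of length-4 walks from vertex 5 to vertex 1 is entry (5,1) of M⁴, where M is the adjacency matrix.
M² = [[2, 0, 1, 0, 2], [0, 3, 0, 2, 0], [1, 0, 1, 0, 1], [0, 2, 0, 2, 0], [2, 0, 1, 0, 2]]
M³ = [[0, 5, 0, 4, 0], [5, 0, 3, 0, 5], [0, 3, 0, 2, 0], [4, 0, 2, 0, 4], [0, 5, 0, 4, 0]]
M⁴ = [[9, 0, 5, 0, 9], [0, 13, 0, 10, 0], [5, 0, 3, 0, 5], [0, 10, 0, 8, 0], [9, 0, 5, 0, 9]]

9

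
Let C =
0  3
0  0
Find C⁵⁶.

[[0, 0], [0, 0]]

C is strictly triangular, hence nilpotent: C² = 0, so C⁵⁶ = 0.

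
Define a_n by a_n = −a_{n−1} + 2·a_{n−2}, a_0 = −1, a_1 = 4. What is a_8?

−426

With companion matrix Q = [[−1, 2], [1, 0]], [a_n, a_{n−1}]ᵀ = Q·[a_{n−1}, a_{n−2}]ᵀ, so [a_8, a_7]ᵀ = Q⁷·[a_1, a_0]ᵀ.
Q⁷ = [[−85, 86], [43, −42]], giving [a_8, a_7]ᵀ = [[−426], [214]].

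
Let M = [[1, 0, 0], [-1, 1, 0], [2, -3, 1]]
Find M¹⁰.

[[1, 0, 0], [-10, 1, 0], [155, -30, 1]]

M = I + N where N = [[0, 0, 0], [-1, 0, 0], [2, -3, 0]] is strictly lower-triangular, so N³ = 0.
(I + N)¹⁰ = I + 10·N + 45·N² = [[1, 0, 0], [-10, 1, 0], [155, -30, 1]].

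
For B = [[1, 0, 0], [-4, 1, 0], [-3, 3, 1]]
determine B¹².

B = I + N where N = [[0, 0, 0], [-4, 0, 0], [-3, 3, 0]] is strictly lower-triangular, so N³ = 0.
(I + N)¹² = I + 12·N + 66·N² = [[1, 0, 0], [-48, 1, 0], [-828, 36, 1]].

[[1, 0, 0], [-48, 1, 0], [-828, 36, 1]]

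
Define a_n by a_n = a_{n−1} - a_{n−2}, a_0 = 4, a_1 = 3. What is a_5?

1

With companion matrix Q = [[1, -1], [1, 0]], [a_n, a_{n−1}]ᵀ = Q·[a_{n−1}, a_{n−2}]ᵀ, so [a_5, a_4]ᵀ = Q^4·[a_1, a_0]ᵀ.
Q^4 = [[-1, 1], [-1, 0]], giving [a_5, a_4]ᵀ = [[1], [-3]].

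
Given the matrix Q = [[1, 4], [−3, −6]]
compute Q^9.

tr Q = −5 and det Q = 6, so the characteristic polynomial is λ² − (−5)λ + (6) with roots −2 and −3.
Eigenvectors give P = [[4, −1], [−3, 1]] with P⁻¹ = [[1, 1], [3, 4]], and Q = P·diag(−2, −3)·P⁻¹.
Then Q^9 = P·diag(−512, −19683)·P⁻¹ = [[−2048, 19683], [1536, −19683]] · [[1, 1], [3, 4]] = [[57001, 76684], [−57513, −77196]].

[[57001, 76684], [−57513, −77196]]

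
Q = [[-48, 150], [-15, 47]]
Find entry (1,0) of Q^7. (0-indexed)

tr Q = -1 and det Q = -6, so the characteristic polynomial is λ² − (-1)λ + (-6) with roots 2 and -3.
Eigenvectors give P = [[3, 10], [1, 3]] with P⁻¹ = [[-3, 10], [1, -3]], and Q = P·diag(2, -3)·P⁻¹.
Then Q^7 = P·diag(128, -2187)·P⁻¹ = [[384, -21870], [128, -6561]] · [[-3, 10], [1, -3]] = [[-23022, 69450], [-6945, 20963]].

-6945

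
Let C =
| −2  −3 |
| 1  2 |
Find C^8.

[[1, 0], [0, 1]]

C² = I (check: tr C = 0 and det C = −1), so C^8 = I since 8 is even.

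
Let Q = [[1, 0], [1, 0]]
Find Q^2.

[[1, 0], [1, 0]]

Q² = Q (a projection; rank 1, trace 1), so Q^2 = Q.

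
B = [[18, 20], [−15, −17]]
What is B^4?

tr B = 1 and det B = −6, so the characteristic polynomial is λ² − (1)λ + (−6) with roots −2 and 3.
Eigenvectors give P = [[−1, 4], [1, −3]] with P⁻¹ = [[3, 4], [1, 1]], and B = P·diag(−2, 3)·P⁻¹.
Then B^4 = P·diag(16, 81)·P⁻¹ = [[−16, 324], [16, −243]] · [[3, 4], [1, 1]] = [[276, 260], [−195, −179]].

[[276, 260], [−195, −179]]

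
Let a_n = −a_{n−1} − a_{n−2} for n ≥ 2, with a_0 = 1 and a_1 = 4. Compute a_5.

With companion matrix T = [[−1, −1], [1, 0]], [a_n, a_{n−1}]ᵀ = T·[a_{n−1}, a_{n−2}]ᵀ, so [a_5, a_4]ᵀ = T^4·[a_1, a_0]ᵀ.
T^4 = [[−1, −1], [1, 0]], giving [a_5, a_4]ᵀ = [[−5], [4]].

−5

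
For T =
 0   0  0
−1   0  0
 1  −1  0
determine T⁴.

T is strictly triangular, hence nilpotent: T³ = 0, so T⁴ = 0.

[[0, 0, 0], [0, 0, 0], [0, 0, 0]]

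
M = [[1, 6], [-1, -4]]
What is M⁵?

tr M = -3 and det M = 2, so the characteristic polynomial is λ² − (-3)λ + (2) with roots -2 and -1.
Eigenvectors give P = [[-2, 3], [1, -1]] with P⁻¹ = [[1, 3], [1, 2]], and M = P·diag(-2, -1)·P⁻¹.
Then M⁵ = P·diag(-32, -1)·P⁻¹ = [[64, -3], [-32, 1]] · [[1, 3], [1, 2]] = [[61, 186], [-31, -94]].

[[61, 186], [-31, -94]]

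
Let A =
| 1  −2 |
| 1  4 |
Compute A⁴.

[[−49, −130], [65, 146]]

tr A = 5 and det A = 6, so the characteristic polynomial is λ² − (5)λ + (6) with roots 3 and 2.
Eigenvectors give P = [[−1, −2], [1, 1]] with P⁻¹ = [[1, 2], [−1, −1]], and A = P·diag(3, 2)·P⁻¹.
Then A⁴ = P·diag(81, 16)·P⁻¹ = [[−81, −32], [81, 16]] · [[1, 2], [−1, −1]] = [[−49, −130], [65, 146]].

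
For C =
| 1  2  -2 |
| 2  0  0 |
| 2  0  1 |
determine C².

[[1, 2, -4], [2, 4, -4], [4, 4, -3]]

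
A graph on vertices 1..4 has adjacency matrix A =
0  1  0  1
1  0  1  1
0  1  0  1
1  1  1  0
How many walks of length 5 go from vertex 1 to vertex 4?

29

The number of length-5 walks from vertex 1 to vertex 4 is entry (1,4) of A⁵, where A is the adjacency matrix.
A² = [[2, 1, 2, 1], [1, 3, 1, 2], [2, 1, 2, 1], [1, 2, 1, 3]]
A³ = [[2, 5, 2, 5], [5, 4, 5, 5], [2, 5, 2, 5], [5, 5, 5, 4]]
A⁴ = [[10, 9, 10, 9], [9, 15, 9, 14], [10, 9, 10, 9], [9, 14, 9, 15]]
A⁵ = [[18, 29, 18, 29], [29, 32, 29, 33], [18, 29, 18, 29], [29, 33, 29, 32]]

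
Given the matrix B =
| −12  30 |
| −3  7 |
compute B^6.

tr B = −5 and det B = 6, so the characteristic polynomial is λ² − (−5)λ + (6) with roots −3 and −2.
Eigenvectors give P = [[10, 3], [3, 1]] with P⁻¹ = [[1, −3], [−3, 10]], and B = P·diag(−3, −2)·P⁻¹.
Then B^6 = P·diag(729, 64)·P⁻¹ = [[7290, 192], [2187, 64]] · [[1, −3], [−3, 10]] = [[6714, −19950], [1995, −5921]].

[[6714, −19950], [1995, −5921]]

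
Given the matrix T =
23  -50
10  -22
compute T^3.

[[167, -350], [70, -148]]

tr T = 1 and det T = -6, so the characteristic polynomial is λ² − (1)λ + (-6) with roots -2 and 3.
Eigenvectors give P = [[2, 5], [1, 2]] with P⁻¹ = [[-2, 5], [1, -2]], and T = P·diag(-2, 3)·P⁻¹.
Then T^3 = P·diag(-8, 27)·P⁻¹ = [[-16, 135], [-8, 54]] · [[-2, 5], [1, -2]] = [[167, -350], [70, -148]].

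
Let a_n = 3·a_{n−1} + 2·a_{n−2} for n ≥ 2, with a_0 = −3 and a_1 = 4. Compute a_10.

With companion matrix M = [[3, 2], [1, 0]], [a_n, a_{n−1}]ᵀ = M·[a_{n−1}, a_{n−2}]ᵀ, so [a_10, a_9]ᵀ = M⁹·[a_1, a_0]ᵀ.
M⁹ = [[79647, 44726], [22363, 12558]], giving [a_10, a_9]ᵀ = [[184410], [51778]].

184410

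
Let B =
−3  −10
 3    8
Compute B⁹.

[[−95343, −191710], [57513, 115538]]

tr B = 5 and det B = 6, so the characteristic polynomial is λ² − (5)λ + (6) with roots 2 and 3.
Eigenvectors give P = [[2, −5], [−1, 3]] with P⁻¹ = [[3, 5], [1, 2]], and B = P·diag(2, 3)·P⁻¹.
Then B⁹ = P·diag(512, 19683)·P⁻¹ = [[1024, −98415], [−512, 59049]] · [[3, 5], [1, 2]] = [[−95343, −191710], [57513, 115538]].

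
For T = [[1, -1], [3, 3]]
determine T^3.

[[-14, -10], [30, 6]]

T^2 = [[-2, -4], [12, 6]]
T^3 = [[-14, -10], [30, 6]]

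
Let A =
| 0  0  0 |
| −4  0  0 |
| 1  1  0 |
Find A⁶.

[[0, 0, 0], [0, 0, 0], [0, 0, 0]]

A is strictly triangular, hence nilpotent: A³ = 0, so A⁶ = 0.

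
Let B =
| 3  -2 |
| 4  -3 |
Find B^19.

[[3, -2], [4, -3]]

B² = I (check: tr B = 0 and det B = -1), so B^19 = B since 19 is odd.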